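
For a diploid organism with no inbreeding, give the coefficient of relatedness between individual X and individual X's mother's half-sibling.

Each parent–offspring link contributes a factor of 1/2, and independent paths through distinct common ancestors add.
Half-aunt/uncle↔niece/nephew: one path of length 3: r = (1/2)^3 = 1/8.

0.125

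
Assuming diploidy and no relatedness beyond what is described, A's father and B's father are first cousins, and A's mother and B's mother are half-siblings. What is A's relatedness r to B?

0.09375

Independent pedigree routes through distinct common ancestors add.
A and B are related in two ways: second cousins through their fathers (r = 1/32) and half first cousins through their mothers (r = 1/16).
r = 1/32 + 1/16 = 0.09375.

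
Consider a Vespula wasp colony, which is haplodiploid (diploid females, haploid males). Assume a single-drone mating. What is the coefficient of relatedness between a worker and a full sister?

0.75

Haplodiploid full sisters inherit their father's entire haploid genome identically (contributing 1/2) and on average half of their mother's contribution (1/2 · 1/2 = 1/4); r = 1/2 + 1/4 = 3/4.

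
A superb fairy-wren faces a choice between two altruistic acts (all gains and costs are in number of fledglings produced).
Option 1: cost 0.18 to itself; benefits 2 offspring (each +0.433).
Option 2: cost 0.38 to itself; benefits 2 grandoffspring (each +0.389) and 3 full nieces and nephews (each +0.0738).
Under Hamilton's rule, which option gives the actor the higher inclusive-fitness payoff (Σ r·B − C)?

Option 1

Option 1: r to an offspring = 0.5.
Option 1: Σ r·B − C = (2·0.5·0.433) − 0.18 = 0.253.
Option 2: r to a grandoffspring = 0.25.
Option 2: r to a full niece or nephew = 0.25.
Option 2: Σ r·B − C = (2·0.25·0.389 + 3·0.25·0.0738) − 0.38 = -0.13015.
Option 1 has the higher net inclusive-fitness payoff.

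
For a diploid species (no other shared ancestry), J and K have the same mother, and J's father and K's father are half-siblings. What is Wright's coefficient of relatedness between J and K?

0.3125

Wright's path rule: contributions from independent ancestry routes add.
J and K are related in two ways: half-sibs through their shared mother (r = 1/4) and half first cousins through their fathers (r = 1/16).
r = 1/4 + 1/16 = 5/16 = 0.3125.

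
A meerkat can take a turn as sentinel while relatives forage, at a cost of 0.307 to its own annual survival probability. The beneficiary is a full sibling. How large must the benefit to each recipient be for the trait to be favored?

0.614

r to a full sibling = 0.5 (full sibs share both parents — two paths of length 2: r = 2·(1/2)^2 = 1/2).
Hamilton's rule with n recipients of equal r: n·r·B > C, so B > C/(n·r) = 0.307/(1·0.5) = 0.614.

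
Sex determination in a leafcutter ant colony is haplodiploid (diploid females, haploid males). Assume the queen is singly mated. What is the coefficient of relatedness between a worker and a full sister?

Haplodiploid full sisters inherit their father's entire haploid genome identically (contributing 1/2) and on average half of their mother's contribution (1/2 · 1/2 = 1/4); r = 1/2 + 1/4 = 3/4.

0.75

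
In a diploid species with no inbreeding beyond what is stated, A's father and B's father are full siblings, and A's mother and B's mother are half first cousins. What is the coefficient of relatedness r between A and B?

With two independent routes of shared ancestry, r is the sum of the two contributions.
A and B are related in two ways: first cousins through their fathers (r = 1/8) and half second cousins through their mothers (r = 1/64).
r = 1/8 + 1/64 = 9/64 = 0.140625.

0.140625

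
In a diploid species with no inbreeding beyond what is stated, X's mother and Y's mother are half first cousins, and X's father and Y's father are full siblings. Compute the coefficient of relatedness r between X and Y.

With two independent routes of shared ancestry, r is the sum of the two contributions.
X and Y are related in two ways: half second cousins through their mothers (r = 1/64) and first cousins through their fathers (r = 1/8).
r = 1/64 + 1/8 = 9/64 = 0.140625.

0.140625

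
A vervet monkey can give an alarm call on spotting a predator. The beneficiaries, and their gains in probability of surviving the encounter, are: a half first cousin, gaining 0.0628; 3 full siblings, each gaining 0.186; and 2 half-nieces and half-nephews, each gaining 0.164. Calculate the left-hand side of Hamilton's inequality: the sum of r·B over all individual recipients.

0.323925

r to a half first cousin = 1/16 (half first cousins share one grandparent — one path of length 4: r = (1/2)^4 = 1/16).
r to a full sibling = 1/2 (full sibs share both parents — two paths of length 2: r = 2·(1/2)^2 = 1/2).
r to a half-niece or half-nephew = 0.125 (half-aunt/uncle↔niece/nephew: one path of length 3: r = (1/2)^3 = 1/8).
Summing one r·B term per recipient: 1·0.0625·0.0628 + 3·0.5·0.186 + 2·0.125·0.164 = 0.323925.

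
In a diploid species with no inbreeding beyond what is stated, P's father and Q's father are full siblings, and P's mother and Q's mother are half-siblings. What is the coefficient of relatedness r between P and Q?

With two independent routes of shared ancestry, r is the sum of the two contributions.
P and Q are related in two ways: first cousins through their fathers (r = 1/8) and half first cousins through their mothers (r = 1/16).
r = 1/8 + 1/16 = 3/16 = 0.1875.

0.1875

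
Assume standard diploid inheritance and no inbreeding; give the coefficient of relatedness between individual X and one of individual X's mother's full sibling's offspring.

0.125

Each parent–offspring link contributes a factor of 1/2, and independent paths through distinct common ancestors add.
First cousins share one grandparent pair — two paths of length 4: r = 2·(1/2)^4 = 1/8.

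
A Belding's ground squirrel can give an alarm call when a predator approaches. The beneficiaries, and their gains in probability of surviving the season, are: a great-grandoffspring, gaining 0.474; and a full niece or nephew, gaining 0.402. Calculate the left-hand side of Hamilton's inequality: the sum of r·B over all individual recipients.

0.15975

r to a great-grandoffspring = 0.125 (three parent–offspring links: r = (1/2)^3 = 1/8).
r to a full niece or nephew = 1/4 (full aunt/uncle↔niece/nephew: two paths of length 3 through the shared grandparent pair: r = 2·(1/2)^3 = 1/4).
Summing one r·B term per recipient: 1·0.125·0.474 + 1·0.25·0.402 = 0.15975.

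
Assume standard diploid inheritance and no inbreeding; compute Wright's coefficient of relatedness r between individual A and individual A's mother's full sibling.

Each parent–offspring link contributes a factor of 1/2, and independent paths through distinct common ancestors add.
Full aunt/uncle↔niece/nephew: two paths of length 3 through the shared grandparent pair: r = 2·(1/2)^3 = 1/4.

0.25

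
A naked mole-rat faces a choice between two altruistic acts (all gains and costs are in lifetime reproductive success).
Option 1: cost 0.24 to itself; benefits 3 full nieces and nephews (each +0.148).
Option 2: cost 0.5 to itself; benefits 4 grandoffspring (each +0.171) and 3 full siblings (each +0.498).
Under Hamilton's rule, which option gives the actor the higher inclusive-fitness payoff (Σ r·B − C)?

Option 2

Option 1: r to a full niece or nephew = 0.25.
Option 1: Σ r·B − C = (3·0.25·0.148) − 0.24 = -0.129.
Option 2: r to a grandoffspring = 0.25.
Option 2: r to a full sibling = 0.5.
Option 2: Σ r·B − C = (4·0.25·0.171 + 3·0.5·0.498) − 0.5 = 0.418.
Option 2 has the higher net inclusive-fitness payoff.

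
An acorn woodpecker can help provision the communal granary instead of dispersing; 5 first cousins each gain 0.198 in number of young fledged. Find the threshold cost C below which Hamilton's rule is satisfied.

0.12375

r to a first cousin = 1/8 (first cousins share one grandparent pair — two paths of length 4: r = 2·(1/2)^4 = 1/8).
Hamilton's rule: n·r·B > C, so the trait is favored while C < n·r·B = 5·0.125·0.198 = 0.12375.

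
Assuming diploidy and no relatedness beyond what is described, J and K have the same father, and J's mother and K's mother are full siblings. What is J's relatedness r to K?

With two independent routes of shared ancestry, r is the sum of the two contributions.
J and K are related in two ways: half-sibs through their shared father (r = 1/4) and first cousins through their mothers (r = 1/8).
r = 1/4 + 1/8 = 0.375.

0.375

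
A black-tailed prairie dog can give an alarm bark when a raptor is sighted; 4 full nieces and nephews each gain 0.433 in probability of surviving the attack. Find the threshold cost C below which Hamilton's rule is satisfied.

0.433

r to a full niece or nephew = 0.25 (full aunt/uncle↔niece/nephew: two paths of length 3 through the shared grandparent pair: r = 2·(1/2)^3 = 1/4).
Hamilton's rule: n·r·B > C, so the trait is favored while C < n·r·B = 4·0.25·0.433 = 0.433.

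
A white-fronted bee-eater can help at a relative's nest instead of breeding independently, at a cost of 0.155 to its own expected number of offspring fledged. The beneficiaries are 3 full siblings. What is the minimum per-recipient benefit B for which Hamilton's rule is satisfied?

r to a full sibling = 0.5 (full sibs share both parents — two paths of length 2: r = 2·(1/2)^2 = 1/2).
Hamilton's rule with n recipients of equal r: n·r·B > C, so B > C/(n·r) = 0.155/(3·0.5) = 0.1033.

0.1033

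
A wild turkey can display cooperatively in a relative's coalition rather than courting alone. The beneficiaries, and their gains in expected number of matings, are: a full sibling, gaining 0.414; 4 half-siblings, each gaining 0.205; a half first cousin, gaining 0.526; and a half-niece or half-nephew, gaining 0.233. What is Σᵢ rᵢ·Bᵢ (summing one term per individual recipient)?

r to a full sibling = 1/2 (full sibs share both parents — two paths of length 2: r = 2·(1/2)^2 = 1/2).
r to a half-sibling = 1/4 (half-sibs share one parent — one path of length 2: r = (1/2)^2 = 1/4).
r to a half first cousin = 1/16 (half first cousins share one grandparent — one path of length 4: r = (1/2)^4 = 1/16).
r to a half-niece or half-nephew = 0.125 (half-aunt/uncle↔niece/nephew: one path of length 3: r = (1/2)^3 = 1/8).
Summing one r·B term per recipient: 1·0.5·0.414 + 4·0.25·0.205 + 1·0.0625·0.526 + 1·0.125·0.233 = 0.474.

0.474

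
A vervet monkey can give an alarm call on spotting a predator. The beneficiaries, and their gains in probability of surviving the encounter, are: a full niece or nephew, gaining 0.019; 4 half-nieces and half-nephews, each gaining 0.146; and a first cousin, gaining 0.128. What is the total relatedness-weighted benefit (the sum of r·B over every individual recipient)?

r to a full niece or nephew = 0.25 (full aunt/uncle↔niece/nephew: two paths of length 3 through the shared grandparent pair: r = 2·(1/2)^3 = 1/4).
r to a half-niece or half-nephew = 0.125 (half-aunt/uncle↔niece/nephew: one path of length 3: r = (1/2)^3 = 1/8).
r to a first cousin = 1/8 (first cousins share one grandparent pair — two paths of length 4: r = 2·(1/2)^4 = 1/8).
Summing one r·B term per recipient: 1·0.25·0.019 + 4·0.125·0.146 + 1·0.125·0.128 = 0.09375.

0.09375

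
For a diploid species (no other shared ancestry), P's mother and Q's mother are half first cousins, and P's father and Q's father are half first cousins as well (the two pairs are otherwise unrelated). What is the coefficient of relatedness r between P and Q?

0.03125

Relatedness sums over independent paths through distinct common ancestors.
P and Q are related in two ways: half second cousins through their mothers (r = 1/64) and half second cousins through their fathers (r = 1/64).
r = 1/64 + 1/64 = 1/32 = 0.03125.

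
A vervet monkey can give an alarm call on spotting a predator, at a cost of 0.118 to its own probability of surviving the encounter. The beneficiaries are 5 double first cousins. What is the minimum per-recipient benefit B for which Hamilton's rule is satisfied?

r to a double first cousin = 0.25 (double first cousins share both grandparent pairs — four paths of length 4: r = 4·(1/2)^4 = 1/4).
Hamilton's rule with n recipients of equal r: n·r·B > C, so B > C/(n·r) = 0.118/(5·0.25) = 0.0944.

0.0944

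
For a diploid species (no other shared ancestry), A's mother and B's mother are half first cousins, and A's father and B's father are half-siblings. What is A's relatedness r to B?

0.078125

Wright's path rule: contributions from independent ancestry routes add.
A and B are related in two ways: half second cousins through their mothers (r = 1/64) and half first cousins through their fathers (r = 1/16).
r = 1/64 + 1/16 = 5/64 = 0.078125.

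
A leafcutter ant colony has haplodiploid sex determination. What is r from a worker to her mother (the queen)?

One meiotic link between diploid queen and diploid daughter: r = 1/2.

0.5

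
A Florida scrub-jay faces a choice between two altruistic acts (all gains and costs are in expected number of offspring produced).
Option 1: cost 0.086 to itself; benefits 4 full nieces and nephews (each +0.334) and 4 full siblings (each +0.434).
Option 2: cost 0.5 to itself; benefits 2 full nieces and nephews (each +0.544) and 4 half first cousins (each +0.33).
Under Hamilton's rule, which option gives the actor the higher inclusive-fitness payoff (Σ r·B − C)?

Option 1

Option 1: r to a full niece or nephew = 0.25.
Option 1: r to a full sibling = 0.5.
Option 1: Σ r·B − C = (4·0.25·0.334 + 4·0.5·0.434) − 0.086 = 1.116.
Option 2: r to a full niece or nephew = 0.25.
Option 2: r to a half first cousin = 0.0625.
Option 2: Σ r·B − C = (2·0.25·0.544 + 4·0.0625·0.33) − 0.5 = -0.1455.
Option 1 has the higher net inclusive-fitness payoff.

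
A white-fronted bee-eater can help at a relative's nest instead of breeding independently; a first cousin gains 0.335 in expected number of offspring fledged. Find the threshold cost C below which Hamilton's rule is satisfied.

0.041875

r to a first cousin = 1/8 (first cousins share one grandparent pair — two paths of length 4: r = 2·(1/2)^4 = 1/8).
Hamilton's rule: n·r·B > C, so the trait is favored while C < n·r·B = 1·0.125·0.335 = 0.041875.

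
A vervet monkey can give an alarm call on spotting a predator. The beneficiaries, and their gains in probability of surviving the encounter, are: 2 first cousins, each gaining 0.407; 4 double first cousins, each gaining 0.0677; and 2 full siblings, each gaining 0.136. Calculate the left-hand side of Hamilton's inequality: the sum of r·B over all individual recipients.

r to a first cousin = 1/8 (first cousins share one grandparent pair — two paths of length 4: r = 2·(1/2)^4 = 1/8).
r to a double first cousin = 0.25 (double first cousins share both grandparent pairs — four paths of length 4: r = 4·(1/2)^4 = 1/4).
r to a full sibling = 0.5 (full sibs share both parents — two paths of length 2: r = 2·(1/2)^2 = 1/2).
Summing one r·B term per recipient: 2·0.125·0.407 + 4·0.25·0.0677 + 2·0.5·0.136 = 0.30545.

0.30545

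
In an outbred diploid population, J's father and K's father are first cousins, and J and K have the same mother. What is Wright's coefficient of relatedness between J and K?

Independent pedigree routes through distinct common ancestors add.
J and K are related in two ways: second cousins through their fathers (r = 1/32) and half-sibs through their shared mother (r = 1/4).
r = 1/32 + 1/4 = 9/32 = 0.28125.

0.28125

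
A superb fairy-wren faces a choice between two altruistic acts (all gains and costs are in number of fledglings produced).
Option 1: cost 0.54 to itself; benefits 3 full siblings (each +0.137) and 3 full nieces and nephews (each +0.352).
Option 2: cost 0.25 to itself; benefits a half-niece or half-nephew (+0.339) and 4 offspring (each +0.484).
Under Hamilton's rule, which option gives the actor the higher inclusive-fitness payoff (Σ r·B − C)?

Option 2

Option 1: r to a full sibling = 0.5.
Option 1: r to a full niece or nephew = 0.25.
Option 1: Σ r·B − C = (3·0.5·0.137 + 3·0.25·0.352) − 0.54 = -0.0705.
Option 2: r to a half-niece or half-nephew = 0.125.
Option 2: r to an offspring = 0.5.
Option 2: Σ r·B − C = (1·0.125·0.339 + 4·0.5·0.484) − 0.25 = 0.760375.
Option 2 has the higher net inclusive-fitness payoff.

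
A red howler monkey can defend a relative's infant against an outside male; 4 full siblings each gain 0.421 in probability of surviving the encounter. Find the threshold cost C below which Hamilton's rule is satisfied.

r to a full sibling = 0.5 (full sibs share both parents — two paths of length 2: r = 2·(1/2)^2 = 1/2).
Hamilton's rule: n·r·B > C, so the trait is favored while C < n·r·B = 4·0.5·0.421 = 0.842.

0.842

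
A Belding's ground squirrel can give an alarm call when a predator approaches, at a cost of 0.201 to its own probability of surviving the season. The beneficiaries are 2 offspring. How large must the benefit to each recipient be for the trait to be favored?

0.201

r to an offspring = 0.5 (one parent–offspring link: r = (1/2)^1 = 1/2).
Hamilton's rule with n recipients of equal r: n·r·B > C, so B > C/(n·r) = 0.201/(2·0.5) = 0.201.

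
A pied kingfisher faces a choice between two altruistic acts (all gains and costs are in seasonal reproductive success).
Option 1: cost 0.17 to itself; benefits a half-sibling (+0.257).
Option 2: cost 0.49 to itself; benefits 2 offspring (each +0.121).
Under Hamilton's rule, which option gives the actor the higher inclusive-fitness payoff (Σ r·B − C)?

Option 1

Option 1: r to a half-sibling = 0.25.
Option 1: Σ r·B − C = (1·0.25·0.257) − 0.17 = -0.10575.
Option 2: r to an offspring = 0.5.
Option 2: Σ r·B − C = (2·0.5·0.121) − 0.49 = -0.369.
Option 1 has the higher net inclusive-fitness payoff.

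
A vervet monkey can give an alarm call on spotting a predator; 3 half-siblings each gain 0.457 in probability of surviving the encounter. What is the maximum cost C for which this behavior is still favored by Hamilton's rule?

0.34275

r to a half-sibling = 1/4 (half-sibs share one parent — one path of length 2: r = (1/2)^2 = 1/4).
Hamilton's rule: n·r·B > C, so the trait is favored while C < n·r·B = 3·0.25·0.457 = 0.34275.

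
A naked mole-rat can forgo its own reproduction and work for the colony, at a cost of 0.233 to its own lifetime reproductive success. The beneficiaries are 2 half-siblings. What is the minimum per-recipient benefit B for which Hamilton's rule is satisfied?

0.466

r to a half-sibling = 0.25 (half-sibs share one parent — one path of length 2: r = (1/2)^2 = 1/4).
Hamilton's rule with n recipients of equal r: n·r·B > C, so B > C/(n·r) = 0.233/(2·0.25) = 0.466.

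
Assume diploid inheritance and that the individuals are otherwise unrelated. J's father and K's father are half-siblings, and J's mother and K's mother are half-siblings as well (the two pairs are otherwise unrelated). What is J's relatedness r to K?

0.125

Relatedness sums over independent paths through distinct common ancestors.
J and K are related in two ways: half first cousins through their fathers (r = 1/16) and half first cousins through their mothers (r = 1/16).
r = 1/16 + 1/16 = 0.125.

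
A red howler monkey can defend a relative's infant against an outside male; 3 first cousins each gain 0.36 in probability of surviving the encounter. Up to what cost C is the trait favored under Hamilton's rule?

r to a first cousin = 1/8 (first cousins share one grandparent pair — two paths of length 4: r = 2·(1/2)^4 = 1/8).
Hamilton's rule: n·r·B > C, so the trait is favored while C < n·r·B = 3·0.125·0.36 = 0.135.

0.135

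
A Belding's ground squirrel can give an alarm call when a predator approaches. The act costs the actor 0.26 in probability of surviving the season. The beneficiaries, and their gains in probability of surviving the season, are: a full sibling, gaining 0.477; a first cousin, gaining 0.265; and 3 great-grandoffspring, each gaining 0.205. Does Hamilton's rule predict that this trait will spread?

Yes

Hamilton's rule: the trait is favored when the sum of r·B over every recipient exceeds the actor's cost C.
r to a full sibling = 1/2 (full sibs share both parents — two paths of length 2: r = 2·(1/2)^2 = 1/2).
r to a first cousin = 1/8 (first cousins share one grandparent pair — two paths of length 4: r = 2·(1/2)^4 = 1/8).
r to a great-grandoffspring = 1/8 (three parent–offspring links: r = (1/2)^3 = 1/8).
Summing one r·B term per recipient: 1·0.5·0.477 + 1·0.125·0.265 + 3·0.125·0.205 = 0.3485.
0.3485 > 0.26: the indirect benefit exceeds the cost.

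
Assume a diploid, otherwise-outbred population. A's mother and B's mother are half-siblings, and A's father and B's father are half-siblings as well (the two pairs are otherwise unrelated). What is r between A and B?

Wright's path rule: contributions from independent ancestry routes add.
A and B are related in two ways: half first cousins through their mothers (r = 1/16) and half first cousins through their fathers (r = 1/16).
r = 1/16 + 1/16 = 0.125.

0.125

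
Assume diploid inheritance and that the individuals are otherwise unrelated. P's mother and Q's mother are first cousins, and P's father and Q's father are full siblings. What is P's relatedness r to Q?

Relatedness sums over independent paths through distinct common ancestors.
P and Q are related in two ways: second cousins through their mothers (r = 1/32) and first cousins through their fathers (r = 1/8).
r = 1/32 + 1/8 = 5/32 = 0.15625.

0.15625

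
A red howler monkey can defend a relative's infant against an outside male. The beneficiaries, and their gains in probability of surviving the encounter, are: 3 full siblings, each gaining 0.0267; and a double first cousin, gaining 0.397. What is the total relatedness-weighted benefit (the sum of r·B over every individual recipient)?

0.1393

r to a full sibling = 0.5 (full sibs share both parents — two paths of length 2: r = 2·(1/2)^2 = 1/2).
r to a double first cousin = 1/4 (double first cousins share both grandparent pairs — four paths of length 4: r = 4·(1/2)^4 = 1/4).
Summing one r·B term per recipient: 3·0.5·0.0267 + 1·0.25·0.397 = 0.1393.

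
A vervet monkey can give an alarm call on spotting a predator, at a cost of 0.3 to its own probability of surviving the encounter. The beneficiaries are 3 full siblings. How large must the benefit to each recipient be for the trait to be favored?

r to a full sibling = 0.5 (full sibs share both parents — two paths of length 2: r = 2·(1/2)^2 = 1/2).
Hamilton's rule with n recipients of equal r: n·r·B > C, so B > C/(n·r) = 0.3/(3·0.5) = 0.2.

0.2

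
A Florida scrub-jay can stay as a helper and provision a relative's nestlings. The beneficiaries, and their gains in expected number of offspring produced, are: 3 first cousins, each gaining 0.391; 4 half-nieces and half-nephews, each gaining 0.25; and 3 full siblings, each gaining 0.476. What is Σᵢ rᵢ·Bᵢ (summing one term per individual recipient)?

r to a first cousin = 0.125 (first cousins share one grandparent pair — two paths of length 4: r = 2·(1/2)^4 = 1/8).
r to a half-niece or half-nephew = 1/8 (half-aunt/uncle↔niece/nephew: one path of length 3: r = (1/2)^3 = 1/8).
r to a full sibling = 1/2 (full sibs share both parents — two paths of length 2: r = 2·(1/2)^2 = 1/2).
Summing one r·B term per recipient: 3·0.125·0.391 + 4·0.125·0.25 + 3·0.5·0.476 = 0.985625.

0.985625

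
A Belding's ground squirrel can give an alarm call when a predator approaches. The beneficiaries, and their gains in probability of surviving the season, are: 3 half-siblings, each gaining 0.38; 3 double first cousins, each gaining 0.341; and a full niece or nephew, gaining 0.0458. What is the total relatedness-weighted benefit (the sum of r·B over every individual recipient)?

0.5522

r to a half-sibling = 1/4 (half-sibs share one parent — one path of length 2: r = (1/2)^2 = 1/4).
r to a double first cousin = 1/4 (double first cousins share both grandparent pairs — four paths of length 4: r = 4·(1/2)^4 = 1/4).
r to a full niece or nephew = 1/4 (full aunt/uncle↔niece/nephew: two paths of length 3 through the shared grandparent pair: r = 2·(1/2)^3 = 1/4).
Summing one r·B term per recipient: 3·0.25·0.38 + 3·0.25·0.341 + 1·0.25·0.0458 = 0.5522.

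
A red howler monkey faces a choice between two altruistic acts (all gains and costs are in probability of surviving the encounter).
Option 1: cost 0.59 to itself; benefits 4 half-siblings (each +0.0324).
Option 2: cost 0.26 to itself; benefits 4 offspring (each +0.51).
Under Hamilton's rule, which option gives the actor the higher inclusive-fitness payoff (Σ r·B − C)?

Option 2

Option 1: r to a half-sibling = 0.25.
Option 1: Σ r·B − C = (4·0.25·0.0324) − 0.59 = -0.5576.
Option 2: r to an offspring = 0.5.
Option 2: Σ r·B − C = (4·0.5·0.51) − 0.26 = 0.76.
Option 2 has the higher net inclusive-fitness payoff.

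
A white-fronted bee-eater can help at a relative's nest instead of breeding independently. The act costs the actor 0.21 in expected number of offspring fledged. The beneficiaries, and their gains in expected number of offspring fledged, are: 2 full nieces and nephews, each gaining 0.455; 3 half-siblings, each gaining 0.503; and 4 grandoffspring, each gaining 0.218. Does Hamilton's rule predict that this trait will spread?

Hamilton's rule: the trait is favored when the sum of r·B over every recipient exceeds the actor's cost C.
r to a full niece or nephew = 1/4 (full aunt/uncle↔niece/nephew: two paths of length 3 through the shared grandparent pair: r = 2·(1/2)^3 = 1/4).
r to a half-sibling = 1/4 (half-sibs share one parent — one path of length 2: r = (1/2)^2 = 1/4).
r to a grandoffspring = 1/4 (two parent–offspring links: r = (1/2)^2 = 1/4).
Summing one r·B term per recipient: 2·0.25·0.455 + 3·0.25·0.503 + 4·0.25·0.218 = 0.82275.
0.82275 > 0.21: the indirect benefit exceeds the cost.

Yes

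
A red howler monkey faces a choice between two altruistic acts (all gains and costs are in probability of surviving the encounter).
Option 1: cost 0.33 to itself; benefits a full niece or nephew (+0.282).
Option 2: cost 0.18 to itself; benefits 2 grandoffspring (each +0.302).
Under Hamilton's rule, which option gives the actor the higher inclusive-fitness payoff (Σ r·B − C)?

Option 1: r to a full niece or nephew = 0.25.
Option 1: Σ r·B − C = (1·0.25·0.282) − 0.33 = -0.2595.
Option 2: r to a grandoffspring = 0.25.
Option 2: Σ r·B − C = (2·0.25·0.302) − 0.18 = -0.029.
Option 2 has the higher net inclusive-fitness payoff.

Option 2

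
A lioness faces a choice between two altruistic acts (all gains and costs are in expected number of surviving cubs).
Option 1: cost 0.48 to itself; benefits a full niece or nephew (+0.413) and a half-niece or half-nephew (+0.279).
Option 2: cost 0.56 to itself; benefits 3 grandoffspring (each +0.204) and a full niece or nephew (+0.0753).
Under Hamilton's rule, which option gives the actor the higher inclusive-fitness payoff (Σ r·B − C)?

Option 1: r to a full niece or nephew = 0.25.
Option 1: r to a half-niece or half-nephew = 0.125.
Option 1: Σ r·B − C = (1·0.25·0.413 + 1·0.125·0.279) − 0.48 = -0.341875.
Option 2: r to a grandoffspring = 0.25.
Option 2: r to a full niece or nephew = 0.25.
Option 2: Σ r·B − C = (3·0.25·0.204 + 1·0.25·0.0753) − 0.56 = -0.388175.
Option 1 has the higher net inclusive-fitness payoff.

Option 1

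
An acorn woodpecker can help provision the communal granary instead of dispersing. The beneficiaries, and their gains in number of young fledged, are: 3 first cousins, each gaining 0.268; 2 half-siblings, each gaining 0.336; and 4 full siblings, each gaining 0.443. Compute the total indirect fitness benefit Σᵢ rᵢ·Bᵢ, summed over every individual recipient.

1.1545

r to a first cousin = 1/8 (first cousins share one grandparent pair — two paths of length 4: r = 2·(1/2)^4 = 1/8).
r to a half-sibling = 0.25 (half-sibs share one parent — one path of length 2: r = (1/2)^2 = 1/4).
r to a full sibling = 0.5 (full sibs share both parents — two paths of length 2: r = 2·(1/2)^2 = 1/2).
Summing one r·B term per recipient: 3·0.125·0.268 + 2·0.25·0.336 + 4·0.5·0.443 = 1.1545.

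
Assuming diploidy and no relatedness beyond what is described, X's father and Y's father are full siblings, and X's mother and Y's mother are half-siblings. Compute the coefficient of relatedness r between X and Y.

0.1875

Wright's path rule: contributions from independent ancestry routes add.
X and Y are related in two ways: first cousins through their fathers (r = 1/8) and half first cousins through their mothers (r = 1/16).
r = 1/8 + 1/16 = 3/16 = 0.1875.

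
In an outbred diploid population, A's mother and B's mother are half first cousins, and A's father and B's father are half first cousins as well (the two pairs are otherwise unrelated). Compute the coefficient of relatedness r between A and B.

0.03125

With two independent routes of shared ancestry, r is the sum of the two contributions.
A and B are related in two ways: half second cousins through their mothers (r = 1/64) and half second cousins through their fathers (r = 1/64).
r = 1/64 + 1/64 = 0.03125.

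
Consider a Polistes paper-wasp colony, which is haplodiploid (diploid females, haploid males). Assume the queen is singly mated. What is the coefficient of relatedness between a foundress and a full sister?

Haplodiploid full sisters inherit their father's entire haploid genome identically (contributing 1/2) and on average half of their mother's contribution (1/2 · 1/2 = 1/4); r = 1/2 + 1/4 = 3/4.

0.75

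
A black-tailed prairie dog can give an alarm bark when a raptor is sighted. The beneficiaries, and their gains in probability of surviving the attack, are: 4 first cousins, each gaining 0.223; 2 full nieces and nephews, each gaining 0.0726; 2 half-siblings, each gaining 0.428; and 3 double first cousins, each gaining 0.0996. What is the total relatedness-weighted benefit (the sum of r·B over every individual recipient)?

r to a first cousin = 0.125 (first cousins share one grandparent pair — two paths of length 4: r = 2·(1/2)^4 = 1/8).
r to a full niece or nephew = 1/4 (full aunt/uncle↔niece/nephew: two paths of length 3 through the shared grandparent pair: r = 2·(1/2)^3 = 1/4).
r to a half-sibling = 0.25 (half-sibs share one parent — one path of length 2: r = (1/2)^2 = 1/4).
r to a double first cousin = 0.25 (double first cousins share both grandparent pairs — four paths of length 4: r = 4·(1/2)^4 = 1/4).
Summing one r·B term per recipient: 4·0.125·0.223 + 2·0.25·0.0726 + 2·0.25·0.428 + 3·0.25·0.0996 = 0.4365.

0.4365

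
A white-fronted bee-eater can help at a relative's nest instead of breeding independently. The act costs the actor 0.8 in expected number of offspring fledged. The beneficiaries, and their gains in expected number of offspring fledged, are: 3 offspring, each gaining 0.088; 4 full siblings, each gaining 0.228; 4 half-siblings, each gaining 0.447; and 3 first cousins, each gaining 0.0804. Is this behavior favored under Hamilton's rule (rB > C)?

Hamilton's rule: the trait is favored when the sum of r·B over every recipient exceeds the actor's cost C.
r to an offspring = 0.5 (one parent–offspring link: r = (1/2)^1 = 1/2).
r to a full sibling = 1/2 (full sibs share both parents — two paths of length 2: r = 2·(1/2)^2 = 1/2).
r to a half-sibling = 0.25 (half-sibs share one parent — one path of length 2: r = (1/2)^2 = 1/4).
r to a first cousin = 1/8 (first cousins share one grandparent pair — two paths of length 4: r = 2·(1/2)^4 = 1/8).
Summing one r·B term per recipient: 3·0.5·0.088 + 4·0.5·0.228 + 4·0.25·0.447 + 3·0.125·0.0804 = 1.06515.
1.06515 > 0.8: the indirect benefit exceeds the cost.

Yes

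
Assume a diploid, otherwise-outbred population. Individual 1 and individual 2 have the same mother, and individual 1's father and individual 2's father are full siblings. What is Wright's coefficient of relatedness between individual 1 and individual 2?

Relatedness sums over independent paths through distinct common ancestors.
Individual 1 and individual 2 are related in two ways: half-sibs through their shared mother (r = 1/4) and first cousins through their fathers (r = 1/8).
r = 1/4 + 1/8 = 3/8 = 0.375.

0.375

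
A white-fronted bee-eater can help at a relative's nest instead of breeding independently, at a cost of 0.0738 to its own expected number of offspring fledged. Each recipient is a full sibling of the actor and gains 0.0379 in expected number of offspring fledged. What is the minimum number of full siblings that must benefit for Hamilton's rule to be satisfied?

4

r to a full sibling = 0.5 (full sibs share both parents — two paths of length 2: r = 2·(1/2)^2 = 1/2).
Hamilton's rule: n·r·B > C  ⇒  n > C/(r·B) = 0.0738/(0.5·0.0379) = 3.894.
The smallest integer exceeding 3.894 is 4.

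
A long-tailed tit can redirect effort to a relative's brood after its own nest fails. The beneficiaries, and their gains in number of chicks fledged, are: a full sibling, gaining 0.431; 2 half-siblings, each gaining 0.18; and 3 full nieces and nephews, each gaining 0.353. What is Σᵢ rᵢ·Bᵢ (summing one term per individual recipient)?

0.57025

r to a full sibling = 0.5 (full sibs share both parents — two paths of length 2: r = 2·(1/2)^2 = 1/2).
r to a half-sibling = 0.25 (half-sibs share one parent — one path of length 2: r = (1/2)^2 = 1/4).
r to a full niece or nephew = 1/4 (full aunt/uncle↔niece/nephew: two paths of length 3 through the shared grandparent pair: r = 2·(1/2)^3 = 1/4).
Summing one r·B term per recipient: 1·0.5·0.431 + 2·0.25·0.18 + 3·0.25·0.353 = 0.57025.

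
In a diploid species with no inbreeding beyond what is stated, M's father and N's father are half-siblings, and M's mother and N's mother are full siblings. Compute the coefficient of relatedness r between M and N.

0.1875

Relatedness sums over independent paths through distinct common ancestors.
M and N are related in two ways: half first cousins through their fathers (r = 1/16) and first cousins through their mothers (r = 1/8).
r = 1/16 + 1/8 = 0.1875.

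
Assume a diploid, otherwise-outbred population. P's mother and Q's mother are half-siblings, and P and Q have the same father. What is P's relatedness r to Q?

0.3125

Relatedness sums over independent paths through distinct common ancestors.
P and Q are related in two ways: half first cousins through their mothers (r = 1/16) and half-sibs through their shared father (r = 1/4).
r = 1/16 + 1/4 = 5/16 = 0.3125.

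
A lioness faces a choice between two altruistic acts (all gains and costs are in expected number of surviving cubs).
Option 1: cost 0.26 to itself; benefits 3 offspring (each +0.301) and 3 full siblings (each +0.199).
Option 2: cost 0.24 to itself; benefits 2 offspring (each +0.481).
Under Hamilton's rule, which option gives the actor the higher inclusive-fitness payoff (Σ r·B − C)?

Option 1

Option 1: r to an offspring = 0.5.
Option 1: r to a full sibling = 0.5.
Option 1: Σ r·B − C = (3·0.5·0.301 + 3·0.5·0.199) − 0.26 = 0.49.
Option 2: r to an offspring = 0.5.
Option 2: Σ r·B − C = (2·0.5·0.481) − 0.24 = 0.241.
Option 1 has the higher net inclusive-fitness payoff.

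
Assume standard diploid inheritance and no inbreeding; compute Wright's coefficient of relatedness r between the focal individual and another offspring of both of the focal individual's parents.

Each parent–offspring link contributes a factor of 1/2, and independent paths through distinct common ancestors add.
Full sibs share both parents — two paths of length 2: r = 2·(1/2)^2 = 1/2.

0.5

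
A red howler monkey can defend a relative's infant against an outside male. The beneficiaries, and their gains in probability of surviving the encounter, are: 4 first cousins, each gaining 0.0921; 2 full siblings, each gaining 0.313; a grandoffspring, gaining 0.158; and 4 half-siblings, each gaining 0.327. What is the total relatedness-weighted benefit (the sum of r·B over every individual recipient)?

r to a first cousin = 0.125 (first cousins share one grandparent pair — two paths of length 4: r = 2·(1/2)^4 = 1/8).
r to a full sibling = 1/2 (full sibs share both parents — two paths of length 2: r = 2·(1/2)^2 = 1/2).
r to a grandoffspring = 1/4 (two parent–offspring links: r = (1/2)^2 = 1/4).
r to a half-sibling = 0.25 (half-sibs share one parent — one path of length 2: r = (1/2)^2 = 1/4).
Summing one r·B term per recipient: 4·0.125·0.0921 + 2·0.5·0.313 + 1·0.25·0.158 + 4·0.25·0.327 = 0.72555.

0.72555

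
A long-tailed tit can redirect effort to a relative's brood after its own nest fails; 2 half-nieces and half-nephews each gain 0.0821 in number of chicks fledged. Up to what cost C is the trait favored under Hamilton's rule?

r to a half-niece or half-nephew = 1/8 (half-aunt/uncle↔niece/nephew: one path of length 3: r = (1/2)^3 = 1/8).
Hamilton's rule: n·r·B > C, so the trait is favored while C < n·r·B = 2·0.125·0.0821 = 0.020525.

0.020525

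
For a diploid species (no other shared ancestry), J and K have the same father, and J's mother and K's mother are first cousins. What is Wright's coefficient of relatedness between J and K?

Relatedness sums over independent paths through distinct common ancestors.
J and K are related in two ways: half-sibs through their shared father (r = 1/4) and second cousins through their mothers (r = 1/32).
r = 1/4 + 1/32 = 9/32 = 0.28125.

0.28125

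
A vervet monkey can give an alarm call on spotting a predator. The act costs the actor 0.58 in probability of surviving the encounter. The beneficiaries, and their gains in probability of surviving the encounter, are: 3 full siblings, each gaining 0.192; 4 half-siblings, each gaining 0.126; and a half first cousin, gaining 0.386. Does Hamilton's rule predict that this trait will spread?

No

Hamilton's rule: the trait is favored when the sum of r·B over every recipient exceeds the actor's cost C.
r to a full sibling = 1/2 (full sibs share both parents — two paths of length 2: r = 2·(1/2)^2 = 1/2).
r to a half-sibling = 1/4 (half-sibs share one parent — one path of length 2: r = (1/2)^2 = 1/4).
r to a half first cousin = 1/16 (half first cousins share one grandparent — one path of length 4: r = (1/2)^4 = 1/16).
Summing one r·B term per recipient: 3·0.5·0.192 + 4·0.25·0.126 + 1·0.0625·0.386 = 0.438125.
0.438125 < 0.58: the indirect benefit is less than the cost.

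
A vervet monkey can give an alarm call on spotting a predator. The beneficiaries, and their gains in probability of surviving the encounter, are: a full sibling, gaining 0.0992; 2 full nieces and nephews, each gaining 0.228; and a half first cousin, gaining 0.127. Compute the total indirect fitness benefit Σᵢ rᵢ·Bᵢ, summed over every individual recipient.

r to a full sibling = 1/2 (full sibs share both parents — two paths of length 2: r = 2·(1/2)^2 = 1/2).
r to a full niece or nephew = 1/4 (full aunt/uncle↔niece/nephew: two paths of length 3 through the shared grandparent pair: r = 2·(1/2)^3 = 1/4).
r to a half first cousin = 1/16 (half first cousins share one grandparent — one path of length 4: r = (1/2)^4 = 1/16).
Summing one r·B term per recipient: 1·0.5·0.0992 + 2·0.25·0.228 + 1·0.0625·0.127 = 0.1715375.

0.1715375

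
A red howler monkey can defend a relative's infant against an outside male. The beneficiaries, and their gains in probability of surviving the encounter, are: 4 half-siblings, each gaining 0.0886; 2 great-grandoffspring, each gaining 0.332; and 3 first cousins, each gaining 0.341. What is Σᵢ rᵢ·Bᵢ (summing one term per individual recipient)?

r to a half-sibling = 0.25 (half-sibs share one parent — one path of length 2: r = (1/2)^2 = 1/4).
r to a great-grandoffspring = 0.125 (three parent–offspring links: r = (1/2)^3 = 1/8).
r to a first cousin = 1/8 (first cousins share one grandparent pair — two paths of length 4: r = 2·(1/2)^4 = 1/8).
Summing one r·B term per recipient: 4·0.25·0.0886 + 2·0.125·0.332 + 3·0.125·0.341 = 0.299475.

0.299475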